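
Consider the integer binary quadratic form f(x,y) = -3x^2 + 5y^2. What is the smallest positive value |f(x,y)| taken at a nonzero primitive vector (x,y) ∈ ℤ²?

descent: ρ → (5,0,-3)
descent: ρ → (-3,6,2)  [lands on river]
river: ρ → (2,6,-3)
closes: descent 2, river 2
min |a| on river = 2

2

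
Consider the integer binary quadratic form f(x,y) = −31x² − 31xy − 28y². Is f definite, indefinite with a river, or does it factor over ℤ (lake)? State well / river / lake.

D = b²−4ac = (-31)² − 4·(-31)·(-28) = -2511
D < 0 ⇒ definite ⇒ every region one sign ⇒ single well

well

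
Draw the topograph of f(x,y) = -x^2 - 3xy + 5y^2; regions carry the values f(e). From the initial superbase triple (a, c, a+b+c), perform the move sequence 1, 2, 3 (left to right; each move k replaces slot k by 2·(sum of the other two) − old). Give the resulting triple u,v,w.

start (-1,5,1) = (f(1,0),f(0,1),f(1,1))
replace slot 1: 2·(5+1) − (-1) = 13 → (13,5,1)
replace slot 2: 2·(13+1) − 5 = 23 → (13,23,1)
replace slot 3: 2·(13+23) − 1 = 71 → (13,23,71)

13,23,71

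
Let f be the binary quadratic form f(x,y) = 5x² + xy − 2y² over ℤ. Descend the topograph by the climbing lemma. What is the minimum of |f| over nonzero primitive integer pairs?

descent: ρ → (-2,3,4)  [lands on river]
river: ρ → (4,5,-1)
river: ρ → (-1,5,4)
river: ρ → (4,3,-2)
river: ρ → (-2,5,2)
river: ρ → (2,3,-4)
river: ρ → (-4,5,1)
river: ρ → (1,5,-4)
river: ρ → (-4,3,2)
river: ρ → (2,5,-2)
closes: descent 1, river 10
min |a| on river = 1

1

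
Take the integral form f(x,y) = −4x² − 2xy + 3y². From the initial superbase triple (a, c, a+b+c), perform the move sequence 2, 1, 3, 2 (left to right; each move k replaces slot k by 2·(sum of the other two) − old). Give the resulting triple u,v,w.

start (-4,3,-3) = (f(1,0),f(0,1),f(1,1))
replace slot 2: 2·((-4)+(-3)) − 3 = -17 → (-4,-17,-3)
replace slot 1: 2·((-17)+(-3)) − (-4) = -36 → (-36,-17,-3)
replace slot 3: 2·((-36)+(-17)) − (-3) = -103 → (-36,-17,-103)
replace slot 2: 2·((-36)+(-103)) − (-17) = -261 → (-36,-261,-103)

-36,-261,-103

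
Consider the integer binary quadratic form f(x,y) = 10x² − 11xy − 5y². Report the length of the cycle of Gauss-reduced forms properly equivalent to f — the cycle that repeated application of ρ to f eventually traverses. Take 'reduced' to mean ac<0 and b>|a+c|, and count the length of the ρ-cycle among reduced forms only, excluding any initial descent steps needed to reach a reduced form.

D = 321, ⌊√D⌋ = 17
descent: ρ → (-5,11,10)  [lands on river]
river: ρ → (10,9,-6)
river: ρ → (-6,15,4)
river: ρ → (4,17,-2)
river: ρ → (-2,15,12)
river: ρ → (12,9,-5)
ρ-cycle length = 6 (tail of 1 descent step not counted)

6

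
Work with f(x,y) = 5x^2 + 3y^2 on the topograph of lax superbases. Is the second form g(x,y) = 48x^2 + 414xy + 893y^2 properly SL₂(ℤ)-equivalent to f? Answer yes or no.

D₁ = -60, D₂ = -60
f: flip: (5,0,3)→(3,0,5)
f: reduced (well bottom): (3,0,5) with a≤c, −a<b≤a
g: translate: b→30 (≡414 mod 96), so (48,414,893)→(48,30,5)
g: flip: (48,30,5)→(5,-30,48)
g: translate: b→0 (≡-30 mod 10), so (5,-30,48)→(5,0,3)
g: flip: (5,0,3)→(3,0,5)
g: reduced (well bottom): (3,0,5) with a≤c, −a<b≤a
reduced forms (3, 0, 5) vs (3, 0, 5) ⇒ equivalent

yes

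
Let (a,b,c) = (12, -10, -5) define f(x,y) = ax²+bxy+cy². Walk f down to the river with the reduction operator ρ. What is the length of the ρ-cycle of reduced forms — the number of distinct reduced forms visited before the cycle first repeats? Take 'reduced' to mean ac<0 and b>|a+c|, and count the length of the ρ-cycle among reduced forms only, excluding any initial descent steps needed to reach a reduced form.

D = 340, ⌊√D⌋ = 18
descent: ρ → (-5,10,12)  [lands on river]
river: ρ → (12,14,-3)
river: ρ → (-3,16,7)
river: ρ → (7,12,-7)
river: ρ → (-7,16,3)
river: ρ → (3,14,-12)
river: ρ → (-12,10,5)
river: ρ → (5,10,-12)
river: ρ → (-12,14,3)
river: ρ → (3,16,-7)
river: ρ → (-7,12,7)
river: ρ → (7,16,-3)
river: ρ → (-3,14,12)
river: ρ → (12,10,-5)
ρ-cycle length = 14 (tail of 1 descent step not counted)

14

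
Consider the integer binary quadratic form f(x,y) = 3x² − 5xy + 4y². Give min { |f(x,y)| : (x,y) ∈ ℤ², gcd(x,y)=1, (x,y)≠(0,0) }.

translate: b→1 (≡-5 mod 6), so (3,-5,4)→(3,1,2)
flip: (3,1,2)→(2,-1,3)
reduced (well bottom): (2,-1,3) with a≤c, −a<b≤a
well minimum = a = 2

2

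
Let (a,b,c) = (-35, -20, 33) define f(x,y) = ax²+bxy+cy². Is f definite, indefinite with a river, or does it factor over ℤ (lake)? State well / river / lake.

D = b²−4ac = (-20)² − 4·(-35)·33 = 5020
D > 0 non-square ⇒ indefinite ⇒ periodic river

river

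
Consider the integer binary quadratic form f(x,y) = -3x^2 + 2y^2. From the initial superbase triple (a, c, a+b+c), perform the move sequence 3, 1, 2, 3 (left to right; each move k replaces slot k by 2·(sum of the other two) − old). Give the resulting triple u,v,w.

start (-3,2,-1) = (f(1,0),f(0,1),f(1,1))
replace slot 3: 2·((-3)+2) − (-1) = -1 → (-3,2,-1)
replace slot 1: 2·(2+(-1)) − (-3) = 5 → (5,2,-1)
replace slot 2: 2·(5+(-1)) − 2 = 6 → (5,6,-1)
replace slot 3: 2·(5+6) − (-1) = 23 → (5,6,23)

5,6,23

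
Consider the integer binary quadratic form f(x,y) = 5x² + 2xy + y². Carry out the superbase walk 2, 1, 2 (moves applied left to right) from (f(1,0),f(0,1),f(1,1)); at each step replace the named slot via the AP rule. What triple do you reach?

start (5,1,8) = (f(1,0),f(0,1),f(1,1))
replace slot 2: 2·(5+8) − 1 = 25 → (5,25,8)
replace slot 1: 2·(25+8) − 5 = 61 → (61,25,8)
replace slot 2: 2·(61+8) − 25 = 113 → (61,113,8)

61,113,8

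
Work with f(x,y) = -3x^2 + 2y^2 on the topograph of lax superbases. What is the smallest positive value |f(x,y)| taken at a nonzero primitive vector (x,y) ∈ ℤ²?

descent: ρ → (2,4,-1)  [lands on river]
river: ρ → (-1,4,2)
closes: descent 1, river 2
min |a| on river = 1

1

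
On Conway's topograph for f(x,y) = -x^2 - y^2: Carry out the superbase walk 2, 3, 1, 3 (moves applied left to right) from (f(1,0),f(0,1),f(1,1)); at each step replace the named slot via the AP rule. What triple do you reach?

start (-1,-1,-2) = (f(1,0),f(0,1),f(1,1))
replace slot 2: 2·((-1)+(-2)) − (-1) = -5 → (-1,-5,-2)
replace slot 3: 2·((-1)+(-5)) − (-2) = -10 → (-1,-5,-10)
replace slot 1: 2·((-5)+(-10)) − (-1) = -29 → (-29,-5,-10)
replace slot 3: 2·((-29)+(-5)) − (-10) = -58 → (-29,-5,-58)

-29,-5,-58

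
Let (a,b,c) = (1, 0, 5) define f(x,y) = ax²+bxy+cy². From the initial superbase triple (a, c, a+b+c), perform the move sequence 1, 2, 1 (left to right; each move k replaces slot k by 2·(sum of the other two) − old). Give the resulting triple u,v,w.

start (1,5,6) = (f(1,0),f(0,1),f(1,1))
replace slot 1: 2·(5+6) − 1 = 21 → (21,5,6)
replace slot 2: 2·(21+6) − 5 = 49 → (21,49,6)
replace slot 1: 2·(49+6) − 21 = 89 → (89,49,6)

89,49,6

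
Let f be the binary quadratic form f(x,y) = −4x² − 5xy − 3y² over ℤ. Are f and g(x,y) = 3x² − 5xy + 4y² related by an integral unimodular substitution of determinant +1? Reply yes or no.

D₁ = -23, D₂ = -23
f is negative-definite; reduce −f:
−f: translate: b→-3 (≡5 mod 8), so (4,5,3)→(4,-3,2)
−f: flip: (4,-3,2)→(2,3,4)
−f: translate: b→-1 (≡3 mod 4), so (2,3,4)→(2,-1,3)
−f: reduced (well bottom): (2,-1,3) with a≤c, −a<b≤a
flip sign back: reduced form of f is (-2,1,-3)
g: translate: b→1 (≡-5 mod 6), so (3,-5,4)→(3,1,2)
g: flip: (3,1,2)→(2,-1,3)
g: reduced (well bottom): (2,-1,3) with a≤c, −a<b≤a
reduced forms (-2, 1, -3) vs (2, -1, 3) ⇒ inequivalent

no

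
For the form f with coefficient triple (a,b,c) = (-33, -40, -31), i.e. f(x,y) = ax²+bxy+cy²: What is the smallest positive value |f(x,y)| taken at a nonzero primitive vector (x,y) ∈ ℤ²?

translate: b→-26 (≡40 mod 66), so (33,40,31)→(33,-26,24)
flip: (33,-26,24)→(24,26,33)
translate: b→-22 (≡26 mod 48), so (24,26,33)→(24,-22,31)
reduced (well bottom): (24,-22,31) with a≤c, −a<b≤a
well minimum |f| = |-24| = 24 (negative-definite)

24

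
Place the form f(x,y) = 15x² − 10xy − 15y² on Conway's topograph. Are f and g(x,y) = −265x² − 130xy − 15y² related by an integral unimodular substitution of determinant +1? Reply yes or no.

D₁ = 1000, D₂ = 1000
river cycle of f (length 6): (-15, 10, 15), (15, 20, -10), (-10, 20, 15), (15, 10, -15), (-15, 20, 10), (10, 20, -15)
river cycle of g (length 6): (-15, 10, 15), (15, 20, -10), (-10, 20, 15), (15, 10, -15), (-15, 20, 10), (10, 20, -15)
cycles coincide ⇒ equivalent

yes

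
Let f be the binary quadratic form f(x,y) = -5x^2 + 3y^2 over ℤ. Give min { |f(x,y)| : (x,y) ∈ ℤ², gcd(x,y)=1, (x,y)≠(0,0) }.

descent: ρ → (3,6,-2)  [lands on river]
river: ρ → (-2,6,3)
closes: descent 1, river 2
min |a| on river = 2

2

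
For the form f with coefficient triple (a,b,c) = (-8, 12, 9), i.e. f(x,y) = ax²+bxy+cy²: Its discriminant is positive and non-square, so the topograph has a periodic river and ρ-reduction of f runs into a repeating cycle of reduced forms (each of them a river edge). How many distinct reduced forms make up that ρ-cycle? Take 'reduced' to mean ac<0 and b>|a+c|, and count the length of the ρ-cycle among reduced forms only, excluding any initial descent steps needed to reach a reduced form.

D = 432, ⌊√D⌋ = 20
river: ρ → (9,6,-11)
river: ρ → (-11,16,4)
river: ρ → (4,16,-11)
river: ρ → (-11,6,9)
river: ρ → (9,12,-8)
river: ρ → (-8,20,1)
river: ρ → (1,20,-8)
river: ρ → (-8,12,9)
ρ-cycle length = 8 (tail of 0 descent steps not counted)

8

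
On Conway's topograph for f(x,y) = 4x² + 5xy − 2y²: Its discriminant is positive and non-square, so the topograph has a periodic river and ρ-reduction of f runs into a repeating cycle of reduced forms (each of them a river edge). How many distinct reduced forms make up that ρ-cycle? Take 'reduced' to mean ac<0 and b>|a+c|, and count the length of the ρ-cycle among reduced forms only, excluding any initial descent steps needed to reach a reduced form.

D = 57, ⌊√D⌋ = 7
river: ρ → (-2,7,1)
river: ρ → (1,7,-2)
river: ρ → (-2,5,4)
river: ρ → (4,3,-3)
river: ρ → (-3,3,4)
river: ρ → (4,5,-2)
ρ-cycle length = 6 (tail of 0 descent steps not counted)

6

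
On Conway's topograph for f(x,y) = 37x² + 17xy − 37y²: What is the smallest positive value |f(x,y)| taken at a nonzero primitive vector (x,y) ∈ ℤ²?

river: ρ → (-37,57,17)
river: ρ → (17,45,-55)
river: ρ → (-55,65,7)
river: ρ → (7,75,-5)
river: ρ → (-5,75,7)
river: ρ → (7,65,-55)
river: ρ → (-55,45,17)
river: ρ → (17,57,-37)
river: ρ → (-37,17,37)
river: ρ → (37,57,-17)
river: ρ → (-17,45,55)
river: ρ → (55,65,-7)
river: ρ → (-7,75,5)
river: ρ → (5,75,-7)
river: ρ → (-7,65,55)
river: ρ → (55,45,-17)
river: ρ → (-17,57,37)
river: ρ → (37,17,-37)
closes: descent 0, river 18
min |a| on river = 5

5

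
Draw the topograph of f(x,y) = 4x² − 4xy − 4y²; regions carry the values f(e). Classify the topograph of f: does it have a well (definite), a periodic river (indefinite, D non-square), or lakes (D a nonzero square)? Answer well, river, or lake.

D = b²−4ac = (-4)² − 4·4·(-4) = 80
D > 0 non-square ⇒ indefinite ⇒ periodic river

river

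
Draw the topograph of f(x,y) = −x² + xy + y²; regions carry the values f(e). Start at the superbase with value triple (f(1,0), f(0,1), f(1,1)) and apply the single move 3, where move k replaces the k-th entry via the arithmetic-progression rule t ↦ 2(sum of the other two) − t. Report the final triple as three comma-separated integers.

start (-1,1,1) = (f(1,0),f(0,1),f(1,1))
replace slot 3: 2·((-1)+1) − 1 = -1 → (-1,1,-1)

-1,1,-1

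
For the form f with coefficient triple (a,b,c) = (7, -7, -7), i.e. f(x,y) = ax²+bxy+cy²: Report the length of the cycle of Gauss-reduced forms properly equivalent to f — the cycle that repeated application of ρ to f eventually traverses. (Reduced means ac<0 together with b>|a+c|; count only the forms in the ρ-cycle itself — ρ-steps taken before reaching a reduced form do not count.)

D = 245, ⌊√D⌋ = 15
descent: ρ → (-7,7,7)  [lands on river]
river: ρ → (7,7,-7)
ρ-cycle length = 2 (tail of 1 descent step not counted)

2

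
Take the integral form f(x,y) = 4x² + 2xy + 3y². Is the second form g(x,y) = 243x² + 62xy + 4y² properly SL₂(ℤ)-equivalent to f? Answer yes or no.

D₁ = -44, D₂ = -44
f: flip: (4,2,3)→(3,-2,4)
f: reduced (well bottom): (3,-2,4) with a≤c, −a<b≤a
g: flip: (243,62,4)→(4,-62,243)
g: translate: b→2 (≡-62 mod 8), so (4,-62,243)→(4,2,3)
g: flip: (4,2,3)→(3,-2,4)
g: reduced (well bottom): (3,-2,4) with a≤c, −a<b≤a
reduced forms (3, -2, 4) vs (3, -2, 4) ⇒ equivalent

yes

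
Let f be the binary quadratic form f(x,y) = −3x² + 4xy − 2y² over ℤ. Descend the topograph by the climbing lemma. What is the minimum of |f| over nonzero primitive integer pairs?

translate: b→2 (≡-4 mod 6), so (3,-4,2)→(3,2,1)
flip: (3,2,1)→(1,-2,3)
translate: b→0 (≡-2 mod 2), so (1,-2,3)→(1,0,2)
reduced (well bottom): (1,0,2) with a≤c, −a<b≤a
well minimum |f| = |-1| = 1 (negative-definite)

1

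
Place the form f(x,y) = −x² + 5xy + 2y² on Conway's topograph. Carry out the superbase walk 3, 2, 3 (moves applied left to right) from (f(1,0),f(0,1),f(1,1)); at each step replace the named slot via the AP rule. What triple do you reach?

start (-1,2,6) = (f(1,0),f(0,1),f(1,1))
replace slot 3: 2·((-1)+2) − 6 = -4 → (-1,2,-4)
replace slot 2: 2·((-1)+(-4)) − 2 = -12 → (-1,-12,-4)
replace slot 3: 2·((-1)+(-12)) − (-4) = -22 → (-1,-12,-22)

-1,-12,-22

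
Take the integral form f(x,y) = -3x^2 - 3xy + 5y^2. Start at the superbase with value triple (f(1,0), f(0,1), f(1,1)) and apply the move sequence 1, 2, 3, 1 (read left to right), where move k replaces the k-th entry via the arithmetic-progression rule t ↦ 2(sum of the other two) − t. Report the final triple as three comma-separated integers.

start (-3,5,-1) = (f(1,0),f(0,1),f(1,1))
replace slot 1: 2·(5+(-1)) − (-3) = 11 → (11,5,-1)
replace slot 2: 2·(11+(-1)) − 5 = 15 → (11,15,-1)
replace slot 3: 2·(11+15) − (-1) = 53 → (11,15,53)
replace slot 1: 2·(15+53) − 11 = 125 → (125,15,53)

125,15,53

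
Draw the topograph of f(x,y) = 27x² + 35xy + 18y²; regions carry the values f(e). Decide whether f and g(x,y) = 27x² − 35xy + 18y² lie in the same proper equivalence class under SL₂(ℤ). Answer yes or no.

D₁ = -719, D₂ = -719
f: translate: b→-19 (≡35 mod 54), so (27,35,18)→(27,-19,10)
f: flip: (27,-19,10)→(10,19,27)
f: translate: b→-1 (≡19 mod 20), so (10,19,27)→(10,-1,18)
f: reduced (well bottom): (10,-1,18) with a≤c, −a<b≤a
g: translate: b→19 (≡-35 mod 54), so (27,-35,18)→(27,19,10)
g: flip: (27,19,10)→(10,-19,27)
g: translate: b→1 (≡-19 mod 20), so (10,-19,27)→(10,1,18)
g: reduced (well bottom): (10,1,18) with a≤c, −a<b≤a
reduced forms (10, -1, 18) vs (10, 1, 18) ⇒ inequivalent

no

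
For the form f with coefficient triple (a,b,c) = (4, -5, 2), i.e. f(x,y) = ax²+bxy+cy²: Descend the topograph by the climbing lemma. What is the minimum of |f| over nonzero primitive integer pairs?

translate: b→3 (≡-5 mod 8), so (4,-5,2)→(4,3,1)
flip: (4,3,1)→(1,-3,4)
translate: b→1 (≡-3 mod 2), so (1,-3,4)→(1,1,2)
reduced (well bottom): (1,1,2) with a≤c, −a<b≤a
well minimum = a = 1

1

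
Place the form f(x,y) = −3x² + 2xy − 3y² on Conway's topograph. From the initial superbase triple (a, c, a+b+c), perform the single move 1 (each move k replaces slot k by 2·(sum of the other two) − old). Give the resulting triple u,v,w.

start (-3,-3,-4) = (f(1,0),f(0,1),f(1,1))
replace slot 1: 2·((-3)+(-4)) − (-3) = -11 → (-11,-3,-4)

-11,-3,-4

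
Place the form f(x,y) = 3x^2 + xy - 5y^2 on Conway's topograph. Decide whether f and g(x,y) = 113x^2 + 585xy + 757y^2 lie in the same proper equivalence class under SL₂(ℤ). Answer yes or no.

D₁ = 61, D₂ = 61
river cycle of f (length 6): (3, 7, -1), (-1, 7, 3), (3, 5, -3), (-3, 7, 1), (1, 7, -3), (-3, 5, 3)
river cycle of g (length 6): (3, 7, -1), (-1, 7, 3), (3, 5, -3), (-3, 7, 1), (1, 7, -3), (-3, 5, 3)
cycles coincide ⇒ equivalent

yes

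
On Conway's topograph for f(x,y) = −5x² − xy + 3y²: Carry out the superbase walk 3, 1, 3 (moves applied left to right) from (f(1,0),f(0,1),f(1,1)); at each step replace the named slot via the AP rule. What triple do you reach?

start (-5,3,-3) = (f(1,0),f(0,1),f(1,1))
replace slot 3: 2·((-5)+3) − (-3) = -1 → (-5,3,-1)
replace slot 1: 2·(3+(-1)) − (-5) = 9 → (9,3,-1)
replace slot 3: 2·(9+3) − (-1) = 25 → (9,3,25)

9,3,25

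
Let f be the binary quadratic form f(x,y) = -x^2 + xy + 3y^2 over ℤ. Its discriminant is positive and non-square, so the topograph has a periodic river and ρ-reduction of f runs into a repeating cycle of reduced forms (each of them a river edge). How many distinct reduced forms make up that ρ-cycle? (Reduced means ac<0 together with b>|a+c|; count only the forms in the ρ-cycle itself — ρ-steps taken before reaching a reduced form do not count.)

D = 13, ⌊√D⌋ = 3
descent: ρ → (3,-1,-1)
descent: ρ → (-1,3,1)  [lands on river]
river: ρ → (1,3,-1)
ρ-cycle length = 2 (tail of 2 descent steps not counted)

2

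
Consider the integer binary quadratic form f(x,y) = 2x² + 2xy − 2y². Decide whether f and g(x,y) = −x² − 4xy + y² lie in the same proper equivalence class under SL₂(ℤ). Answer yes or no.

D₁ = 20, D₂ = 20
river cycle of f (length 2): (-2, 2, 2), (2, 2, -2)
river cycle of g (length 2): (1, 4, -1), (-1, 4, 1)
cycles differ ⇒ inequivalent

no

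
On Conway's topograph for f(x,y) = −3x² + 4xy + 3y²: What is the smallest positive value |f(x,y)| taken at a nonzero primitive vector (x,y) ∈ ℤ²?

river: ρ → (3,2,-4)
river: ρ → (-4,6,1)
river: ρ → (1,6,-4)
river: ρ → (-4,2,3)
river: ρ → (3,4,-3)
river: ρ → (-3,2,4)
river: ρ → (4,6,-1)
river: ρ → (-1,6,4)
river: ρ → (4,2,-3)
river: ρ → (-3,4,3)
closes: descent 0, river 10
min |a| on river = 1

1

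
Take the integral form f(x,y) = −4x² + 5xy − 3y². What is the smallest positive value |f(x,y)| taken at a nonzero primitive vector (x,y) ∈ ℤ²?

translate: b→3 (≡-5 mod 8), so (4,-5,3)→(4,3,2)
flip: (4,3,2)→(2,-3,4)
translate: b→1 (≡-3 mod 4), so (2,-3,4)→(2,1,3)
reduced (well bottom): (2,1,3) with a≤c, −a<b≤a
well minimum |f| = |-2| = 2 (negative-definite)

2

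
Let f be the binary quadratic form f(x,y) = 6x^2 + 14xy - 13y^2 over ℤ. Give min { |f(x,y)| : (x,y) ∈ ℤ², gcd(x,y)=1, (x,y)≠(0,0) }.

river: ρ → (-13,12,7)
river: ρ → (7,16,-9)
river: ρ → (-9,20,3)
river: ρ → (3,22,-2)
river: ρ → (-2,22,3)
river: ρ → (3,20,-9)
river: ρ → (-9,16,7)
river: ρ → (7,12,-13)
river: ρ → (-13,14,6)
river: ρ → (6,22,-1)
river: ρ → (-1,22,6)
river: ρ → (6,14,-13)
closes: descent 0, river 12
min |a| on river = 1

1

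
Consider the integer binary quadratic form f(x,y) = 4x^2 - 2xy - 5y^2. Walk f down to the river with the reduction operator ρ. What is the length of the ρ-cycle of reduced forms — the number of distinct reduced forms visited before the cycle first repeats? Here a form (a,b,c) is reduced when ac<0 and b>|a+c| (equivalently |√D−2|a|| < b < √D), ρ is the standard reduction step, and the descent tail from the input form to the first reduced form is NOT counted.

D = 84, ⌊√D⌋ = 9
descent: ρ → (-5,2,4)  [lands on river]
river: ρ → (4,6,-3)
river: ρ → (-3,6,4)
river: ρ → (4,2,-5)
river: ρ → (-5,8,1)
river: ρ → (1,8,-5)
ρ-cycle length = 6 (tail of 1 descent step not counted)

6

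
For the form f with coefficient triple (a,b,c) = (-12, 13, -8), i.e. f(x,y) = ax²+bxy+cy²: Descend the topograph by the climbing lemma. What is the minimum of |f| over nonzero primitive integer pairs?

translate: b→11 (≡-13 mod 24), so (12,-13,8)→(12,11,7)
flip: (12,11,7)→(7,-11,12)
translate: b→3 (≡-11 mod 14), so (7,-11,12)→(7,3,8)
reduced (well bottom): (7,3,8) with a≤c, −a<b≤a
well minimum |f| = |-7| = 7 (negative-definite)

7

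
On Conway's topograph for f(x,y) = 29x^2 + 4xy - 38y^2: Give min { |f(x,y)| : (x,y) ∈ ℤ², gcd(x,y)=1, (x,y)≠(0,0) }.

descent: ρ → (-38,-4,29)
descent: ρ → (29,62,-5)  [lands on river]
river: ρ → (-5,58,53)
river: ρ → (53,48,-10)
river: ρ → (-10,52,43)
river: ρ → (43,34,-19)
river: ρ → (-19,42,35)
river: ρ → (35,28,-26)
river: ρ → (-26,24,37)
river: ρ → (37,50,-13)
river: ρ → (-13,54,29)
closes: descent 2, river 10
min |a| on river = 5

5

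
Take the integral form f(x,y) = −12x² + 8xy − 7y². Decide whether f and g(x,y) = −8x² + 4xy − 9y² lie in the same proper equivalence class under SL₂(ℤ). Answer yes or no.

D₁ = -272, D₂ = -272
f is negative-definite; reduce −f:
−f: flip: (12,-8,7)→(7,8,12)
−f: translate: b→-6 (≡8 mod 14), so (7,8,12)→(7,-6,11)
−f: reduced (well bottom): (7,-6,11) with a≤c, −a<b≤a
flip sign back: reduced form of f is (-7,6,-11)
g is negative-definite; reduce −g:
−g: reduced (well bottom): (8,-4,9) with a≤c, −a<b≤a
flip sign back: reduced form of g is (-8,4,-9)
reduced forms (-7, 6, -11) vs (-8, 4, -9) ⇒ inequivalent

no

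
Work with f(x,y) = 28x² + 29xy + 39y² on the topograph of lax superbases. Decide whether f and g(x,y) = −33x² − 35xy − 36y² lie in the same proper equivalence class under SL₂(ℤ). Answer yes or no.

D₁ = -3527, D₂ = -3527
f: translate: b→-27 (≡29 mod 56), so (28,29,39)→(28,-27,38)
f: reduced (well bottom): (28,-27,38) with a≤c, −a<b≤a
g is negative-definite; reduce −g:
−g: translate: b→-31 (≡35 mod 66), so (33,35,36)→(33,-31,34)
−g: reduced (well bottom): (33,-31,34) with a≤c, −a<b≤a
flip sign back: reduced form of g is (-33,31,-34)
reduced forms (28, -27, 38) vs (-33, 31, -34) ⇒ inequivalent

no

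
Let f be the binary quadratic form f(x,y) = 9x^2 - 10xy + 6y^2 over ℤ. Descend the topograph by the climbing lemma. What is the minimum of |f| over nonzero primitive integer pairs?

translate: b→8 (≡-10 mod 18), so (9,-10,6)→(9,8,5)
flip: (9,8,5)→(5,-8,9)
translate: b→2 (≡-8 mod 10), so (5,-8,9)→(5,2,6)
reduced (well bottom): (5,2,6) with a≤c, −a<b≤a
well minimum = a = 5

5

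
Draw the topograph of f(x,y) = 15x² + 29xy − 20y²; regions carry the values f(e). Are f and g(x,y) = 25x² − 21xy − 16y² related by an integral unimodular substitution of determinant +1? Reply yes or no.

D₁ = 2041, D₂ = 2041
river cycle of f (length 38): (-20, 11, 24), (24, 37, -7), (-7, 33, 34), (34, 35, -6), (-6, 37, 28), (28, 19, -15), (-15, 41, 6), (6, 43, -8), (-8, 37, 21), (21, 5, -24), … (28 more)
river cycle of g (length 32): (-16, 21, 25), (25, 29, -12), (-12, 43, 4), (4, 45, -1), (-1, 45, 4), (4, 43, -12), (-12, 29, 25), (25, 21, -16), (-16, 43, 3), (3, 41, -30), … (22 more)
cycles differ ⇒ inequivalent

no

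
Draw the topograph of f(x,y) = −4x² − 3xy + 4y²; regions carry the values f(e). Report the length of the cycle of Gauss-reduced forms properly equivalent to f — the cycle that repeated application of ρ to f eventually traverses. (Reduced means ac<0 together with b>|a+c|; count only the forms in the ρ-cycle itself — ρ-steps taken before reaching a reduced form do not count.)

D = 73, ⌊√D⌋ = 8
descent: ρ → (4,3,-4)  [lands on river]
river: ρ → (-4,5,3)
river: ρ → (3,7,-2)
river: ρ → (-2,5,6)
river: ρ → (6,7,-1)
river: ρ → (-1,7,6)
river: ρ → (6,5,-2)
river: ρ → (-2,7,3)
river: ρ → (3,5,-4)
river: ρ → (-4,3,4)
river: ρ → (4,5,-3)
river: ρ → (-3,7,2)
river: ρ → (2,5,-6)
river: ρ → (-6,7,1)
river: ρ → (1,7,-6)
river: ρ → (-6,5,2)
river: ρ → (2,7,-3)
river: ρ → (-3,5,4)
ρ-cycle length = 18 (tail of 1 descent step not counted)

18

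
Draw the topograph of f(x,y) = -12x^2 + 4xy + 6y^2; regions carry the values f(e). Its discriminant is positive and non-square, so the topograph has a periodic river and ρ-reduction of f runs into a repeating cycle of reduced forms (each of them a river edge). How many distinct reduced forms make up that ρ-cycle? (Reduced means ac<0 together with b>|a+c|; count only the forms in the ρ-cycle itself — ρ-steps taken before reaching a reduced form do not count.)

D = 304, ⌊√D⌋ = 17
descent: ρ → (6,8,-10)  [lands on river]
river: ρ → (-10,12,4)
river: ρ → (4,12,-10)
river: ρ → (-10,8,6)
river: ρ → (6,16,-2)
river: ρ → (-2,16,6)
ρ-cycle length = 6 (tail of 1 descent step not counted)

6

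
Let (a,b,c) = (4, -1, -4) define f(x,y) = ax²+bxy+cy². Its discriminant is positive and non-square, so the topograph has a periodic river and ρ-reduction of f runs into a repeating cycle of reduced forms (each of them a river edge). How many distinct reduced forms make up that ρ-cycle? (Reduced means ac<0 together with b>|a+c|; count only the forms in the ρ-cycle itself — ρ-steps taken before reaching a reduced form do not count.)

D = 65, ⌊√D⌋ = 8
descent: ρ → (-4,1,4)  [lands on river]
river: ρ → (4,7,-1)
river: ρ → (-1,7,4)
river: ρ → (4,1,-4)
river: ρ → (-4,7,1)
river: ρ → (1,7,-4)
ρ-cycle length = 6 (tail of 1 descent step not counted)

6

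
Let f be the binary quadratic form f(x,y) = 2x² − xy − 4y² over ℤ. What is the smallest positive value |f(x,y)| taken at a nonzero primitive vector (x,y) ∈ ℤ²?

descent: ρ → (-4,1,2)
descent: ρ → (2,3,-3)  [lands on river]
river: ρ → (-3,3,2)
river: ρ → (2,5,-1)
river: ρ → (-1,5,2)
closes: descent 2, river 4
min |a| on river = 1

1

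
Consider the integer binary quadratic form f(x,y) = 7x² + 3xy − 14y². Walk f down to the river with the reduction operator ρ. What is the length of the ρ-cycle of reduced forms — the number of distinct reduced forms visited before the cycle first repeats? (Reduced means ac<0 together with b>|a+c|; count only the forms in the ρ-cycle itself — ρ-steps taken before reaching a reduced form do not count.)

D = 401, ⌊√D⌋ = 20
descent: ρ → (-14,-3,7)
descent: ρ → (7,17,-4)  [lands on river]
river: ρ → (-4,15,11)
river: ρ → (11,7,-8)
river: ρ → (-8,9,10)
river: ρ → (10,11,-7)
river: ρ → (-7,17,4)
river: ρ → (4,15,-11)
river: ρ → (-11,7,8)
river: ρ → (8,9,-10)
river: ρ → (-10,11,7)
ρ-cycle length = 10 (tail of 2 descent steps not counted)

10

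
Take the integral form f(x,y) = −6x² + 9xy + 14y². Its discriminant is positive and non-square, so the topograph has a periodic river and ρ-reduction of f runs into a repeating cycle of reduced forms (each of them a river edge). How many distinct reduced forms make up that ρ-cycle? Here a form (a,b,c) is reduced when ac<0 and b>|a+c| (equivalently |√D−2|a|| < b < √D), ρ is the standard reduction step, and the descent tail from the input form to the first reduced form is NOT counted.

D = 417, ⌊√D⌋ = 20
river: ρ → (14,19,-1)
river: ρ → (-1,19,14)
river: ρ → (14,9,-6)
river: ρ → (-6,15,8)
river: ρ → (8,17,-4)
river: ρ → (-4,15,12)
river: ρ → (12,9,-7)
river: ρ → (-7,19,2)
river: ρ → (2,17,-16)
river: ρ → (-16,15,3)
river: ρ → (3,15,-16)
river: ρ → (-16,17,2)
river: ρ → (2,19,-7)
river: ρ → (-7,9,12)
river: ρ → (12,15,-4)
river: ρ → (-4,17,8)
river: ρ → (8,15,-6)
river: ρ → (-6,9,14)
ρ-cycle length = 18 (tail of 0 descent steps not counted)

18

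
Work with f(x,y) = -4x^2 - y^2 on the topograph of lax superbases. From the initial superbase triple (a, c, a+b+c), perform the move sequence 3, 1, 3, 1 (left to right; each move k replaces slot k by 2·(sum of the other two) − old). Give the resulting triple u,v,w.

start (-4,-1,-5) = (f(1,0),f(0,1),f(1,1))
replace slot 3: 2·((-4)+(-1)) − (-5) = -5 → (-4,-1,-5)
replace slot 1: 2·((-1)+(-5)) − (-4) = -8 → (-8,-1,-5)
replace slot 3: 2·((-8)+(-1)) − (-5) = -13 → (-8,-1,-13)
replace slot 1: 2·((-1)+(-13)) − (-8) = -20 → (-20,-1,-13)

-20,-1,-13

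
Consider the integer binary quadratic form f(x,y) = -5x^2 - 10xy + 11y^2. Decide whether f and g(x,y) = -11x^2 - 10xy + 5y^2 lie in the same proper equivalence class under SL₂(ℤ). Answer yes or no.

D₁ = 320, D₂ = 320
river cycle of f (length 4): (11, 10, -5), (-5, 10, 11), (11, 12, -4), (-4, 12, 11)
river cycle of g (length 4): (5, 10, -11), (-11, 12, 4), (4, 12, -11), (-11, 10, 5)
cycles differ ⇒ inequivalent

no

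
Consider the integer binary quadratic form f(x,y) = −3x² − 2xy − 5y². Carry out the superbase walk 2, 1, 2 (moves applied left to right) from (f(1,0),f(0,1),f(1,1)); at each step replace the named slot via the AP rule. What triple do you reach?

start (-3,-5,-10) = (f(1,0),f(0,1),f(1,1))
replace slot 2: 2·((-3)+(-10)) − (-5) = -21 → (-3,-21,-10)
replace slot 1: 2·((-21)+(-10)) − (-3) = -59 → (-59,-21,-10)
replace slot 2: 2·((-59)+(-10)) − (-21) = -117 → (-59,-117,-10)

-59,-117,-10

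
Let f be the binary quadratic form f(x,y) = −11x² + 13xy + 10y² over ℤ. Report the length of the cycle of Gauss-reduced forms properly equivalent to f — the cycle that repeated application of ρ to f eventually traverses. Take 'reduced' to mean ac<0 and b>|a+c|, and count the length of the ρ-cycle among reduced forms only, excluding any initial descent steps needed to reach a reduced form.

D = 609, ⌊√D⌋ = 24
river: ρ → (10,7,-14)
river: ρ → (-14,21,3)
river: ρ → (3,21,-14)
river: ρ → (-14,7,10)
river: ρ → (10,13,-11)
river: ρ → (-11,9,12)
river: ρ → (12,15,-8)
river: ρ → (-8,17,10)
river: ρ → (10,23,-2)
river: ρ → (-2,21,21)
river: ρ → (21,21,-2)
river: ρ → (-2,23,10)
river: ρ → (10,17,-8)
river: ρ → (-8,15,12)
river: ρ → (12,9,-11)
river: ρ → (-11,13,10)
ρ-cycle length = 16 (tail of 0 descent steps not counted)

16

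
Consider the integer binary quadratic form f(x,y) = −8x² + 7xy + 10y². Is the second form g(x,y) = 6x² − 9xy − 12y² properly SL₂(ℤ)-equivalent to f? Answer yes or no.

D₁ = 369, D₂ = 369
river cycle of f (length 16): (10, 13, -5), (-5, 17, 4), (4, 15, -9), (-9, 3, 10), (10, 17, -2), (-2, 19, 1), (1, 19, -2), (-2, 17, 10), (10, 3, -9), (-9, 15, 4), … (6 more)
river cycle of g (length 10): (-12, 9, 6), (6, 15, -6), (-6, 9, 12), (12, 15, -3), (-3, 15, 12), (12, 9, -6), (-6, 15, 6), (6, 9, -12), (-12, 15, 3), (3, 15, -12)
cycles differ ⇒ inequivalent

no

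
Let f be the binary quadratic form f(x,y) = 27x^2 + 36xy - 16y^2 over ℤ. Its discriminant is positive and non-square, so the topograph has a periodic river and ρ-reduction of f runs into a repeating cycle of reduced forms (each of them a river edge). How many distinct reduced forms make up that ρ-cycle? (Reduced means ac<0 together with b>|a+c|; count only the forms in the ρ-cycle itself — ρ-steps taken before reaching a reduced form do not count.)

D = 3024, ⌊√D⌋ = 54
river: ρ → (-16,28,35)
river: ρ → (35,42,-9)
river: ρ → (-9,48,20)
river: ρ → (20,32,-25)
river: ρ → (-25,18,27)
river: ρ → (27,36,-16)
ρ-cycle length = 6 (tail of 0 descent steps not counted)

6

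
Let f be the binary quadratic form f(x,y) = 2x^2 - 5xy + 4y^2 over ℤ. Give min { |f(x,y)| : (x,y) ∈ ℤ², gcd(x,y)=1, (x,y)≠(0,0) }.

translate: b→-1 (≡-5 mod 4), so (2,-5,4)→(2,-1,1)
flip: (2,-1,1)→(1,1,2)
reduced (well bottom): (1,1,2) with a≤c, −a<b≤a
well minimum = a = 1

1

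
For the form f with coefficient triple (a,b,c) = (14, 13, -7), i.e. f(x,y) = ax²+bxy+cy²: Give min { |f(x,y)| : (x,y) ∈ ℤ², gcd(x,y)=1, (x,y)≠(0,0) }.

river: ρ → (-7,15,12)
river: ρ → (12,9,-10)
river: ρ → (-10,11,11)
river: ρ → (11,11,-10)
river: ρ → (-10,9,12)
river: ρ → (12,15,-7)
river: ρ → (-7,13,14)
river: ρ → (14,15,-6)
river: ρ → (-6,21,5)
river: ρ → (5,19,-10)
river: ρ → (-10,21,3)
river: ρ → (3,21,-10)
river: ρ → (-10,19,5)
river: ρ → (5,21,-6)
river: ρ → (-6,15,14)
river: ρ → (14,13,-7)
closes: descent 0, river 16
min |a| on river = 3

3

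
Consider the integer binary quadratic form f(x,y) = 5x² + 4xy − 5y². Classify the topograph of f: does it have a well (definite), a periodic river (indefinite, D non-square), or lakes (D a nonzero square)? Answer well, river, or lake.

D = b²−4ac = 4² − 4·5·(-5) = 116
D > 0 non-square ⇒ indefinite ⇒ periodic river

river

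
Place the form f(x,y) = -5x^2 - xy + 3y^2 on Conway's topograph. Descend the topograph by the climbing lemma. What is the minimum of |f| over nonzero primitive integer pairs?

descent: ρ → (3,7,-1)  [lands on river]
river: ρ → (-1,7,3)
river: ρ → (3,5,-3)
river: ρ → (-3,7,1)
river: ρ → (1,7,-3)
river: ρ → (-3,5,3)
closes: descent 1, river 6
min |a| on river = 1

1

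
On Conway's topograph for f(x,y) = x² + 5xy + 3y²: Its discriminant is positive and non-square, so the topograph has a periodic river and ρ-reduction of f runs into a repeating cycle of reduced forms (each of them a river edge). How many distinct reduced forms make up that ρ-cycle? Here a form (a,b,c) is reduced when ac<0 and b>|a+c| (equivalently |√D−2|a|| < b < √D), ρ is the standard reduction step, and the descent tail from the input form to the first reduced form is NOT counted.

D = 13, ⌊√D⌋ = 3
descent: ρ → (3,1,-1)
descent: ρ → (-1,3,1)  [lands on river]
river: ρ → (1,3,-1)
ρ-cycle length = 2 (tail of 2 descent steps not counted)

2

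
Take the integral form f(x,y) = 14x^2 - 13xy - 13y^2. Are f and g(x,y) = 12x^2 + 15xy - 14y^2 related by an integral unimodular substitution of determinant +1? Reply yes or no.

D₁ = 897, D₂ = 897
river cycle of f (length 10): (-13, 13, 14), (14, 15, -12), (-12, 9, 17), (17, 25, -4), (-4, 23, 23), (23, 23, -4), (-4, 25, 17), (17, 9, -12), (-12, 15, 14), (14, 13, -13)
river cycle of g (length 10): (-14, 13, 13), (13, 13, -14), (-14, 15, 12), (12, 9, -17), (-17, 25, 4), (4, 23, -23), (-23, 23, 4), (4, 25, -17), (-17, 9, 12), (12, 15, -14)
cycles differ ⇒ inequivalent

no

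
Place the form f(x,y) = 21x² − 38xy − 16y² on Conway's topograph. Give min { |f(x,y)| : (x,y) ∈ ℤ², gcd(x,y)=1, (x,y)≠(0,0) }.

descent: ρ → (-16,38,21)  [lands on river]
river: ρ → (21,46,-8)
river: ρ → (-8,50,9)
river: ρ → (9,40,-33)
river: ρ → (-33,26,16)
river: ρ → (16,38,-21)
river: ρ → (-21,46,8)
river: ρ → (8,50,-9)
river: ρ → (-9,40,33)
river: ρ → (33,26,-16)
closes: descent 1, river 10
min |a| on river = 8

8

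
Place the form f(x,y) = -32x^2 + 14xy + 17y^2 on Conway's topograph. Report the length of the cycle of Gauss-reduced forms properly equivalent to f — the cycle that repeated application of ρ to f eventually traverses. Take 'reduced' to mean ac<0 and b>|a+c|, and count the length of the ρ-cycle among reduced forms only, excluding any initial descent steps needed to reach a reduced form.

D = 2372, ⌊√D⌋ = 48
descent: ρ → (17,20,-29)  [lands on river]
river: ρ → (-29,38,8)
river: ρ → (8,42,-19)
river: ρ → (-19,34,16)
river: ρ → (16,30,-23)
river: ρ → (-23,16,23)
river: ρ → (23,30,-16)
river: ρ → (-16,34,19)
river: ρ → (19,42,-8)
river: ρ → (-8,38,29)
river: ρ → (29,20,-17)
river: ρ → (-17,48,1)
river: ρ → (1,48,-17)
river: ρ → (-17,20,29)
river: ρ → (29,38,-8)
river: ρ → (-8,42,19)
river: ρ → (19,34,-16)
river: ρ → (-16,30,23)
river: ρ → (23,16,-23)
river: ρ → (-23,30,16)
river: ρ → (16,34,-19)
river: ρ → (-19,42,8)
river: ρ → (8,38,-29)
river: ρ → (-29,20,17)
river: ρ → (17,48,-1)
river: ρ → (-1,48,17)
ρ-cycle length = 26 (tail of 1 descent step not counted)

26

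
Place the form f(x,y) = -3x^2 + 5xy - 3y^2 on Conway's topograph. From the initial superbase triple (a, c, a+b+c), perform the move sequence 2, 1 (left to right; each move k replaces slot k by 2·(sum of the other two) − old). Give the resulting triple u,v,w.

start (-3,-3,-1) = (f(1,0),f(0,1),f(1,1))
replace slot 2: 2·((-3)+(-1)) − (-3) = -5 → (-3,-5,-1)
replace slot 1: 2·((-5)+(-1)) − (-3) = -9 → (-9,-5,-1)

-9,-5,-1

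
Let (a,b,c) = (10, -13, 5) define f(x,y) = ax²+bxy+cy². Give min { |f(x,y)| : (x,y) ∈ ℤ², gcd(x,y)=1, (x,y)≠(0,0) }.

translate: b→7 (≡-13 mod 20), so (10,-13,5)→(10,7,2)
flip: (10,7,2)→(2,-7,10)
translate: b→1 (≡-7 mod 4), so (2,-7,10)→(2,1,4)
reduced (well bottom): (2,1,4) with a≤c, −a<b≤a
well minimum = a = 2

2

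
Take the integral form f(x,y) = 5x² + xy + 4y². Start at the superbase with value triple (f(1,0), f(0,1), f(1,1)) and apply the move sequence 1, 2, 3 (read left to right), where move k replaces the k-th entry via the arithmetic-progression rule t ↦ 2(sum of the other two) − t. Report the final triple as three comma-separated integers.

start (5,4,10) = (f(1,0),f(0,1),f(1,1))
replace slot 1: 2·(4+10) − 5 = 23 → (23,4,10)
replace slot 2: 2·(23+10) − 4 = 62 → (23,62,10)
replace slot 3: 2·(23+62) − 10 = 160 → (23,62,160)

23,62,160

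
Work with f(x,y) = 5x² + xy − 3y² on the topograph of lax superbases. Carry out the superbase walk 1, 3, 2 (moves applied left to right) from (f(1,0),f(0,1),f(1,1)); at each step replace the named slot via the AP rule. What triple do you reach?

start (5,-3,3) = (f(1,0),f(0,1),f(1,1))
replace slot 1: 2·((-3)+3) − 5 = -5 → (-5,-3,3)
replace slot 3: 2·((-5)+(-3)) − 3 = -19 → (-5,-3,-19)
replace slot 2: 2·((-5)+(-19)) − (-3) = -45 → (-5,-45,-19)

-5,-45,-19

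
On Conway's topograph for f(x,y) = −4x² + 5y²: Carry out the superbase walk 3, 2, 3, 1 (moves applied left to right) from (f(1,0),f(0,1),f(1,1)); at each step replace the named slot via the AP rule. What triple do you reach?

start (-4,5,1) = (f(1,0),f(0,1),f(1,1))
replace slot 3: 2·((-4)+5) − 1 = 1 → (-4,5,1)
replace slot 2: 2·((-4)+1) − 5 = -11 → (-4,-11,1)
replace slot 3: 2·((-4)+(-11)) − 1 = -31 → (-4,-11,-31)
replace slot 1: 2·((-11)+(-31)) − (-4) = -80 → (-80,-11,-31)

-80,-11,-31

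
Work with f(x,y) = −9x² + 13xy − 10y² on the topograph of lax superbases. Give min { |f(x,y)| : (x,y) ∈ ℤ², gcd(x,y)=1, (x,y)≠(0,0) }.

translate: b→5 (≡-13 mod 18), so (9,-13,10)→(9,5,6)
flip: (9,5,6)→(6,-5,9)
reduced (well bottom): (6,-5,9) with a≤c, −a<b≤a
well minimum |f| = |-6| = 6 (negative-definite)

6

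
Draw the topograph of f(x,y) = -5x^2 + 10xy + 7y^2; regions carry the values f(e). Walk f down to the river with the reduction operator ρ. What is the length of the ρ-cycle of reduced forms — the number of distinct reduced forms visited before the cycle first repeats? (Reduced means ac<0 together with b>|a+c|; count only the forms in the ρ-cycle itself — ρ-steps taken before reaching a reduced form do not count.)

D = 240, ⌊√D⌋ = 15
river: ρ → (7,4,-8)
river: ρ → (-8,12,3)
river: ρ → (3,12,-8)
river: ρ → (-8,4,7)
river: ρ → (7,10,-5)
river: ρ → (-5,10,7)
ρ-cycle length = 6 (tail of 0 descent steps not counted)

6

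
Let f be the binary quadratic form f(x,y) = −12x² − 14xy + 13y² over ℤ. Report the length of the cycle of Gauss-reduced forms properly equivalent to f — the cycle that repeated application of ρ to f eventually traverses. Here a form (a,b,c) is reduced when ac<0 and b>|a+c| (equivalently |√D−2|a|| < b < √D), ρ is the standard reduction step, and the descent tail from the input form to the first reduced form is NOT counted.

D = 820, ⌊√D⌋ = 28
descent: ρ → (13,14,-12)  [lands on river]
river: ρ → (-12,10,15)
river: ρ → (15,20,-7)
river: ρ → (-7,22,12)
river: ρ → (12,26,-3)
river: ρ → (-3,28,3)
river: ρ → (3,26,-12)
river: ρ → (-12,22,7)
river: ρ → (7,20,-15)
river: ρ → (-15,10,12)
river: ρ → (12,14,-13)
river: ρ → (-13,12,13)
ρ-cycle length = 12 (tail of 1 descent step not counted)

12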